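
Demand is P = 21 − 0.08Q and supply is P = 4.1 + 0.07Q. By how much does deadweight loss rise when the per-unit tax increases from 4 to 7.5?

134.17

Competitive equilibrium: 21 − 0.08Q = 4.1 + 0.07Q → Q* = 112.6667, P* = 11.9867.
For a per-unit tax t: ΔQ = t/0.15, so DWL = ½·t·(t/0.15) = t²/0.3.
At t = 4: DWL = 53.333. At t = 7.5: DWL = 187.5.
Increase = 187.5 − 53.333 = 134.17.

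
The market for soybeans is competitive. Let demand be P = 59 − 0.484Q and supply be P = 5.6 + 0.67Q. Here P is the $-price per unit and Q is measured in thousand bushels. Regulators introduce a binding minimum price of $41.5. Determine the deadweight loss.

$59.06 thousand

Competitive equilibrium: 59 − 0.484Q = 5.6 + 0.67Q → Q* = 46.2738, P* = 36.6035.
At the floor P = 41.5, quantity demanded = (59 − 41.5)/0.484 = 36.157.
Sellers' marginal cost at Q' = 36.157: 5.6 + 0.67·36.157 = 29.8252.
ΔQ = 46.2738 − 36.157 = 10.1168; wedge = 41.5 − 29.8252 = 11.6748.
Welfare loss = ½ × 10.1168 × 11.6748 = $59.06 thousand.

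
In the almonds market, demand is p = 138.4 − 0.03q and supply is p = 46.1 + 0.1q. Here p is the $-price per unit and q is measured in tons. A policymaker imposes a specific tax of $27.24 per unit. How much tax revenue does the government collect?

Competitive equilibrium: 138.4 − 0.03q = 46.1 + 0.1q → q* = 710, p* = 117.1.
With the tax, the buyer price exceeds the seller price by 27.24: (138.4 − 0.03q) − (46.1 + 0.1q) = 27.24 → q' = 500.4615.
Tax revenue = 27.24 × 500.4615 = $13632.57.

$13632.57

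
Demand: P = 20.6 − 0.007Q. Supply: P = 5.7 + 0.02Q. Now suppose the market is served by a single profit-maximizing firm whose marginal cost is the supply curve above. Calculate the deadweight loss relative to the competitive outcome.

Competitive equilibrium: 20.6 − 0.007Q = 5.7 + 0.02Q → Q* = 551.8519, P* = 16.737.
Marginal revenue: MR = 20.6 − 0.014Q. Set MR = MC: 20.6 − 0.014Q = 5.7 + 0.02Q → Q_m = 438.2353.
Price P_m = 20.6 − 0.007·438.2353 = 17.5324; MC(Q_m) = 5.7 + 0.02·438.2353 = 14.4647.
Competitive Q* = 551.8519, so ΔQ = 113.6166; wedge = 17.5324 − 14.4647 = 3.0677.
The triangle = ½ × 113.6166 × 3.0677 = 174.27.

174.27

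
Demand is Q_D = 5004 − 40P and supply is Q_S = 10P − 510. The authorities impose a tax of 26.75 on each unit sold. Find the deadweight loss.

2862.25

In inverse form: demand P = 125.1 − 0.025Q, supply P = 51 + 0.1Q.
Competitive equilibrium: 125.1 − 0.025Q = 51 + 0.1Q → Q* = 592.8, P* = 110.28.
With the tax, the buyer price exceeds the seller price by 26.75: (125.1 − 0.025Q) − (51 + 0.1Q) = 26.75 → Q' = 378.8.
ΔQ = 592.8 − 378.8 = 214; the wedge equals the tax, 26.75.
DWL = ½ × 214 × 26.75 = 2862.25.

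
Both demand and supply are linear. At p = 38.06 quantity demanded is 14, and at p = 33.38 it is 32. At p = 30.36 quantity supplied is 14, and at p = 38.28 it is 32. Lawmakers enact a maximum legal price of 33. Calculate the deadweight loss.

Demand slope = (33.38 − 38.06)/(32 − 14) = −0.26, so p = 41.7 − 0.26q.
Supply slope = (38.28 − 30.36)/(32 − 14) = 0.44, so p = 24.2 + 0.44q.
Competitive equilibrium: 41.7 − 0.26q = 24.2 + 0.44q → q* = 25, p* = 35.2.
At the ceiling p = 33, quantity supplied = (33 − 24.2)/0.44 = 20.
Willingness to pay at q' = 20: 41.7 − 0.26·20 = 36.5.
Δq = 25 − 20 = 5; wedge = 36.5 − 33 = 3.5.
DWL = ½ × 5 × 3.5 = 8.75.

8.75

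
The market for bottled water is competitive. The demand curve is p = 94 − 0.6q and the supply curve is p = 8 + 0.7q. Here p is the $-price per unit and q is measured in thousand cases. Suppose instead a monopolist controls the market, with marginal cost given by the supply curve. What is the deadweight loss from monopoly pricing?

$283.67 thousand

Competitive equilibrium: 94 − 0.6q = 8 + 0.7q → q* = 66.1538, p* = 54.3077.
Marginal revenue: MR = 94 − 1.2q. Set MR = MC: 94 − 1.2q = 8 + 0.7q → q_m = 45.2632.
Price p_m = 94 − 0.6·45.2632 = 66.8421; MC(q_m) = 8 + 0.7·45.2632 = 39.6842.
Competitive q* = 66.1538, so Δq = 20.8906; wedge = 66.8421 − 39.6842 = 27.1579.
Deadweight loss = ½ × 20.8906 × 27.1579 = $283.67 thousand.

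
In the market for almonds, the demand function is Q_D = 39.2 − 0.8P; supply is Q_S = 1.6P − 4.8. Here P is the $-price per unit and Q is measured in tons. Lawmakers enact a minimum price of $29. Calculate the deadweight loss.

In inverse form: demand P = 49 − 1.25Q, supply P = 3 + 0.625Q.
Competitive equilibrium: 49 − 1.25Q = 3 + 0.625Q → Q* = 24.5333, P* = 18.3333.
At the floor P = 29, quantity demanded = (49 − 29)/1.25 = 16.
Sellers' marginal cost at Q' = 16: 3 + 0.625·16 = 13.
ΔQ = 24.5333 − 16 = 8.5333; wedge = 29 − 13 = 16.
Deadweight loss = ½ × 8.5333 × 16 = $68.27.

$68.27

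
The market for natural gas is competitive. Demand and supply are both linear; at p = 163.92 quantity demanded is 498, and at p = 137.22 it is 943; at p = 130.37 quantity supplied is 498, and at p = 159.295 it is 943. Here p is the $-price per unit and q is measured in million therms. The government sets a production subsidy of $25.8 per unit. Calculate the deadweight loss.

Demand slope = (137.22 − 163.92)/(943 − 498) = −0.06, so p = 193.8 − 0.06q.
Supply slope = (159.295 − 130.37)/(943 − 498) = 0.065, so p = 98 + 0.065q.
Competitive equilibrium: 193.8 − 0.06q = 98 + 0.065q → q* = 766.4, p* = 147.816.
The subsidy lowers effective supply by 25.8: p = 72.2 + 0.065q.
New quantity: 193.8 − 0.06q = 72.2 + 0.065q → q' = 972.8.
Overproduction Δq = 972.8 − 766.4 = 206.4; wedge = subsidy = 25.8.
DWL = ½ × 206.4 × 25.8 = $2662.56 million.

$2662.56 million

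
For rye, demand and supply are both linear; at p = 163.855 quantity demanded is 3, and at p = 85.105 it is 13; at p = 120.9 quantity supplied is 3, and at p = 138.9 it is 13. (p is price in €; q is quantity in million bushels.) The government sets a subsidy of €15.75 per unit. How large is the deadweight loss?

€12.82 million

Demand slope = (85.105 − 163.855)/(13 − 3) = −7.875, so p = 187.48 − 7.875q.
Supply slope = (138.9 − 120.9)/(13 − 3) = 1.8, so p = 115.5 + 1.8q.
Competitive equilibrium: 187.48 − 7.875q = 115.5 + 1.8q → q* = 7.4398, p* = 128.8916.
The subsidy lowers effective supply by 15.75: p = 99.75 + 1.8q.
New quantity: 187.48 − 7.875q = 99.75 + 1.8q → q' = 9.0677.
Overproduction Δq = 9.0677 − 7.4398 = 1.6279; wedge = subsidy = 15.75.
Deadweight loss = ½ × 1.6279 × 15.75 = €12.82 million.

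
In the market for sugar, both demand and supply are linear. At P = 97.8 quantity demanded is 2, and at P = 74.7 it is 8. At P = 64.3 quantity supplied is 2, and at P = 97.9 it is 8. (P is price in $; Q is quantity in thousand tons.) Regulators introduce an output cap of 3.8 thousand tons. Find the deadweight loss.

Demand slope = (74.7 − 97.8)/(8 − 2) = −3.85, so P = 105.5 − 3.85Q.
Supply slope = (97.9 − 64.3)/(8 − 2) = 5.6, so P = 53.1 + 5.6Q.
Competitive equilibrium: 105.5 − 3.85Q = 53.1 + 5.6Q → Q* = 5.545, P* = 84.1519.
At Q = 3.8: demand price = 105.5 − 3.85·3.8 = 90.87; supply price = 53.1 + 5.6·3.8 = 74.38.
ΔQ = 5.545 − 3.8 = 1.745; wedge = 90.87 − 74.38 = 16.49.
The triangle = ½ × 1.745 × 16.49 = $14.39 thousand.

$14.39 thousand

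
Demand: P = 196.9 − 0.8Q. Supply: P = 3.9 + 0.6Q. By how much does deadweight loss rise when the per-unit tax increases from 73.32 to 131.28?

4235.22

Competitive equilibrium: 196.9 − 0.8Q = 3.9 + 0.6Q → Q* = 137.8571, P* = 86.6143.
For a per-unit tax t: ΔQ = t/1.4, so DWL = ½·t·(t/1.4) = t²/2.8.
At t = 73.32: DWL = 1919.937. At t = 131.28: DWL = 6155.157.
Increase = 6155.157 − 1919.937 = 4235.22.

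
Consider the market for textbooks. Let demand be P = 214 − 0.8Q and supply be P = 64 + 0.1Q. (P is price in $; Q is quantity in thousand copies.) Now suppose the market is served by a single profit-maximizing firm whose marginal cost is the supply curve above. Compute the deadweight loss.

Competitive equilibrium: 214 − 0.8Q = 64 + 0.1Q → Q* = 166.6667, P* = 80.6667.
Marginal revenue: MR = 214 − 1.6Q. Set MR = MC: 214 − 1.6Q = 64 + 0.1Q → Q_m = 88.2353.
Price P_m = 214 − 0.8·88.2353 = 143.4118; MC(Q_m) = 64 + 0.1·88.2353 = 72.8235.
Competitive Q* = 166.6667, so ΔQ = 78.4314; wedge = 143.4118 − 72.8235 = 70.5883.
DWL = ½ × 78.4314 × 70.5883 = $2768.17 thousand.

$2768.17 thousand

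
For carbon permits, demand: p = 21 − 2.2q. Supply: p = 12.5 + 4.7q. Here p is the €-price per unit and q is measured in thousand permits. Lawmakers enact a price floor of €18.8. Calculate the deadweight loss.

Competitive equilibrium: 21 − 2.2q = 12.5 + 4.7q → q* = 1.2319, p* = 18.2899.
At the floor p = 18.8, quantity demanded = (21 − 18.8)/2.2 = 1.
Sellers' marginal cost at q' = 1: 12.5 + 4.7·1 = 17.2.
Δq = 1.2319 − 1 = 0.2319; wedge = 18.8 − 17.2 = 1.6.
The triangle = ½ × 0.2319 × 1.6 = €0.19 thousand.

€0.19 thousand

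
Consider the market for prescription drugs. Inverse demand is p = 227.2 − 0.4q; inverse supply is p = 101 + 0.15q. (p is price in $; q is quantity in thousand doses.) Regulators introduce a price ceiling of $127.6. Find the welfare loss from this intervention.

$747.07 thousand

Competitive equilibrium: 227.2 − 0.4q = 101 + 0.15q → q* = 229.4545, p* = 135.4182.
At the ceiling p = 127.6, quantity supplied = (127.6 − 101)/0.15 = 177.3333.
Willingness to pay at q' = 177.3333: 227.2 − 0.4·177.3333 = 156.2667.
Δq = 229.4545 − 177.3333 = 52.1212; wedge = 156.2667 − 127.6 = 28.6667.
The triangle = ½ × 52.1212 × 28.6667 = $747.07 thousand.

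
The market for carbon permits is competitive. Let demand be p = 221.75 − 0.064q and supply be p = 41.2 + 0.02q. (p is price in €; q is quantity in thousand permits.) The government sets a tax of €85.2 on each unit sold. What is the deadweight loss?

€43208.57 thousand

Competitive equilibrium: 221.75 − 0.064q = 41.2 + 0.02q → q* = 2149.40476, p* = 84.1881.
With the tax, the buyer price exceeds the seller price by 85.2: (221.75 − 0.064q) − (41.2 + 0.02q) = 85.2 → q' = 1135.11905.
Δq = 2149.40476 − 1135.11905 = 1014.28571; the wedge equals the tax, 85.2.
DWL = ½ × 1014.28571 × 85.2 = €43208.57 thousand.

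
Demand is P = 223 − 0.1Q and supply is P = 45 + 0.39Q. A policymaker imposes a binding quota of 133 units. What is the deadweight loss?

Competitive equilibrium: 223 − 0.1Q = 45 + 0.39Q → Q* = 363.2653, P* = 186.6735.
At Q = 133: demand price = 223 − 0.1·133 = 209.7; supply price = 45 + 0.39·133 = 96.87.
ΔQ = 363.2653 − 133 = 230.2653; wedge = 209.7 − 96.87 = 112.83.
Deadweight loss = ½ × 230.2653 × 112.83 = 12990.42.

12990.42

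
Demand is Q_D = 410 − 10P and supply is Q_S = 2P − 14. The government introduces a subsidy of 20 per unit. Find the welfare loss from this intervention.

333.33

In inverse form: demand P = 41 − 0.1Q, supply P = 7 + 0.5Q.
Competitive equilibrium: 41 − 0.1Q = 7 + 0.5Q → Q* = 56.6667, P* = 35.3333.
The subsidy lowers effective supply by 20: P = 0.5Q − 13.
New quantity: 41 − 0.1Q = 0.5Q − 13 → Q' = 90.
Overproduction ΔQ = 90 − 56.6667 = 33.3333; wedge = subsidy = 20.
Welfare loss = ½ × 33.3333 × 20 = 333.33.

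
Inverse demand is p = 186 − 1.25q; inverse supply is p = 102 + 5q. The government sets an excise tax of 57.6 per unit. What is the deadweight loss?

Competitive equilibrium: 186 − 1.25q = 102 + 5q → q* = 13.44, p* = 169.2.
With the tax, the buyer price exceeds the seller price by 57.6: (186 − 1.25q) − (102 + 5q) = 57.6 → q' = 4.224.
Δq = 13.44 − 4.224 = 9.216; the wedge equals the tax, 57.6.
Deadweight loss = ½ × 9.216 × 57.6 = 265.42.

265.42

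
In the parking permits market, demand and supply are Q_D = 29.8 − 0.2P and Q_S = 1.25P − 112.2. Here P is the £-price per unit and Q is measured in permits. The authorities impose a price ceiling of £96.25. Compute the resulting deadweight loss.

In inverse form: demand P = 149 − 5Q, supply P = 89.76 + 0.8Q.
Competitive equilibrium: 149 − 5Q = 89.76 + 0.8Q → Q* = 10.2138, P* = 97.931.
At the ceiling P = 96.25, quantity supplied = (96.25 − 89.76)/0.8 = 8.1125.
Willingness to pay at Q' = 8.1125: 149 − 5·8.1125 = 108.4375.
ΔQ = 10.2138 − 8.1125 = 2.1013; wedge = 108.4375 − 96.25 = 12.1875.
DWL = ½ × 2.1013 × 12.1875 = £12.80.

£12.80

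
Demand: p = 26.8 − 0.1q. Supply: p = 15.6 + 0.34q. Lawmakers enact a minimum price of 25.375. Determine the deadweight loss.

27.62

Competitive equilibrium: 26.8 − 0.1q = 15.6 + 0.34q → q* = 25.4545, p* = 24.2545.
At the floor p = 25.375, quantity demanded = (26.8 − 25.375)/0.1 = 14.25.
Sellers' marginal cost at q' = 14.25: 15.6 + 0.34·14.25 = 20.445.
Δq = 25.4545 − 14.25 = 11.2045; wedge = 25.375 − 20.445 = 4.93.
The triangle = ½ × 11.2045 × 4.93 = 27.62.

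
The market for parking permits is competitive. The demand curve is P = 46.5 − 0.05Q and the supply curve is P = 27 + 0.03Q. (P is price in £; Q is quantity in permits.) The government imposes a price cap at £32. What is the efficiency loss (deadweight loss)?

£237.67

Competitive equilibrium: 46.5 − 0.05Q = 27 + 0.03Q → Q* = 243.75, P* = 34.3125.
At the ceiling P = 32, quantity supplied = (32 − 27)/0.03 = 166.6667.
Willingness to pay at Q' = 166.6667: 46.5 − 0.05·166.6667 = 38.1667.
ΔQ = 243.75 − 166.6667 = 77.0833; wedge = 38.1667 − 32 = 6.1667.
DWL = ½ × 77.0833 × 6.1667 = £237.67.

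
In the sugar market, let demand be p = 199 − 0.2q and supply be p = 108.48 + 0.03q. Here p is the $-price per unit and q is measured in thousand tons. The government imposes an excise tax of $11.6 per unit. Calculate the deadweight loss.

$292.52 thousand

Competitive equilibrium: 199 − 0.2q = 108.48 + 0.03q → q* = 393.5652, p* = 120.287.
With the tax, the buyer price exceeds the seller price by 11.6: (199 − 0.2q) − (108.48 + 0.03q) = 11.6 → q' = 343.1304.
Δq = 393.5652 − 343.1304 = 50.4348; the wedge equals the tax, 11.6.
DWL = ½ × 50.4348 × 11.6 = $292.52 thousand.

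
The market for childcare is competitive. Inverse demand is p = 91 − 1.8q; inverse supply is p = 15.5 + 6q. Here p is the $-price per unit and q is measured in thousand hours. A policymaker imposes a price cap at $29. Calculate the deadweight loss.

$215.27 thousand

Competitive equilibrium: 91 − 1.8q = 15.5 + 6q → q* = 9.6795, p* = 73.5769.
At the ceiling p = 29, quantity supplied = (29 − 15.5)/6 = 2.25.
Willingness to pay at q' = 2.25: 91 − 1.8·2.25 = 86.95.
Δq = 9.6795 − 2.25 = 7.4295; wedge = 86.95 − 29 = 57.95.
DWL = ½ × 7.4295 × 57.95 = $215.27 thousand.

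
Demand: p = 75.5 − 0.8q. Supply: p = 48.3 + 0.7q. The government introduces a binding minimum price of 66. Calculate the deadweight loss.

29.38

Competitive equilibrium: 75.5 − 0.8q = 48.3 + 0.7q → q* = 18.13333, p* = 60.99333.
At the floor p = 66, quantity demanded = (75.5 − 66)/0.8 = 11.875.
Sellers' marginal cost at q' = 11.875: 48.3 + 0.7·11.875 = 56.6125.
Δq = 18.13333 − 11.875 = 6.25833; wedge = 66 − 56.6125 = 9.3875.
Deadweight loss = ½ × 6.25833 × 9.3875 = 29.38.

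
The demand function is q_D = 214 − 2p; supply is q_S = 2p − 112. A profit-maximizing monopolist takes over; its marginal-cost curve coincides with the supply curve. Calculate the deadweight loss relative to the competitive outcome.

144.50

In inverse form: demand p = 107 − 0.5q, supply p = 56 + 0.5q.
Competitive equilibrium: 107 − 0.5q = 56 + 0.5q → q* = 51, p* = 81.5.
Marginal revenue: MR = 107 − q. Set MR = MC: 107 − q = 56 + 0.5q → q_m = 34.
Price p_m = 107 − 0.5·34 = 90; MC(q_m) = 56 + 0.5·34 = 73.
Competitive q* = 51, so Δq = 17; wedge = 90 − 73 = 17.
The triangle = ½ × 17 × 17 = 144.50.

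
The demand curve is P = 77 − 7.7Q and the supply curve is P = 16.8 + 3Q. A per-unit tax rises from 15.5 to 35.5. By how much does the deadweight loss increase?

47.66

Competitive equilibrium: 77 − 7.7Q = 16.8 + 3Q → Q* = 5.6262, P* = 33.6785.
For a per-unit tax t: ΔQ = t/10.7, so DWL = ½·t·(t/10.7) = t²/21.4.
At t = 15.5: DWL = 11.227. At t = 35.5: DWL = 58.89.
Increase = 58.89 − 11.227 = 47.66.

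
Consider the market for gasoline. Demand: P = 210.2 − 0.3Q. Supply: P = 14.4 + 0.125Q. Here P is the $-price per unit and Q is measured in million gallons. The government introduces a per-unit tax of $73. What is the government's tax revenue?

Competitive equilibrium: 210.2 − 0.3Q = 14.4 + 0.125Q → Q* = 460.7059, P* = 71.9882.
With the tax, the buyer price exceeds the seller price by 73: (210.2 − 0.3Q) − (14.4 + 0.125Q) = 73 → Q' = 288.9412.
Tax revenue = 73 × 288.9412 = $21092.71 million.

$21092.71 million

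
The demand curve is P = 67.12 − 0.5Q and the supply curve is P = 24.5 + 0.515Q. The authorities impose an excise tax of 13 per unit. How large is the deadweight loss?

83.25

Competitive equilibrium: 67.12 − 0.5Q = 24.5 + 0.515Q → Q* = 41.9901, P* = 46.1249.
With the tax, the buyer price exceeds the seller price by 13: (67.12 − 0.5Q) − (24.5 + 0.515Q) = 13 → Q' = 29.1823.
ΔQ = 41.9901 − 29.1823 = 12.8078; the wedge equals the tax, 13.
The triangle = ½ × 12.8078 × 13 = 83.25.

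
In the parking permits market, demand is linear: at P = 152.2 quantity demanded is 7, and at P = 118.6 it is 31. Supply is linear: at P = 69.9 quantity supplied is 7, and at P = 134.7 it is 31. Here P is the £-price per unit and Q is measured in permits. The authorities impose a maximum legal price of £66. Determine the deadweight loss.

Demand slope = (118.6 − 152.2)/(31 − 7) = −1.4, so P = 162 − 1.4Q.
Supply slope = (134.7 − 69.9)/(31 − 7) = 2.7, so P = 51 + 2.7Q.
Competitive equilibrium: 162 − 1.4Q = 51 + 2.7Q → Q* = 27.0732, P* = 124.0976.
At the ceiling P = 66, quantity supplied = (66 − 51)/2.7 = 5.5556.
Willingness to pay at Q' = 5.5556: 162 − 1.4·5.5556 = 154.2222.
ΔQ = 27.0732 − 5.5556 = 21.5176; wedge = 154.2222 − 66 = 88.2222.
The triangle = ½ × 21.5176 × 88.2222 = £949.17.

£949.17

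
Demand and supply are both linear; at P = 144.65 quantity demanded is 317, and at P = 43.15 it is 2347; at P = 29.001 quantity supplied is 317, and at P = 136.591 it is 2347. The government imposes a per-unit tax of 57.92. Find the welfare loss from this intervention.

Demand slope = (43.15 − 144.65)/(2347 − 317) = −0.05, so P = 160.5 − 0.05Q.
Supply slope = (136.591 − 29.001)/(2347 − 317) = 0.053, so P = 12.2 + 0.053Q.
Competitive equilibrium: 160.5 − 0.05Q = 12.2 + 0.053Q → Q* = 1439.8058, P* = 88.5097.
With the tax, the buyer price exceeds the seller price by 57.92: (160.5 − 0.05Q) − (12.2 + 0.053Q) = 57.92 → Q' = 877.4757.
ΔQ = 1439.8058 − 877.4757 = 562.3301; the wedge equals the tax, 57.92.
DWL = ½ × 562.3301 × 57.92 = 16285.08.

16285.08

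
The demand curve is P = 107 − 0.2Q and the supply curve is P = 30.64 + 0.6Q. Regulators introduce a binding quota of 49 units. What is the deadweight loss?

Competitive equilibrium: 107 − 0.2Q = 30.64 + 0.6Q → Q* = 95.45, P* = 87.91.
At Q = 49: demand price = 107 − 0.2·49 = 97.2; supply price = 30.64 + 0.6·49 = 60.04.
ΔQ = 95.45 − 49 = 46.45; wedge = 97.2 − 60.04 = 37.16.
Welfare loss = ½ × 46.45 × 37.16 = 863.041.

863.041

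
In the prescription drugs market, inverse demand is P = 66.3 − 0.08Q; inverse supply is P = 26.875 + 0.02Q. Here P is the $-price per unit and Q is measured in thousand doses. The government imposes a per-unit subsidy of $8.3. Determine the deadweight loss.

Competitive equilibrium: 66.3 − 0.08Q = 26.875 + 0.02Q → Q* = 394.25, P* = 34.76.
The subsidy lowers effective supply by 8.3: P = 18.575 + 0.02Q.
New quantity: 66.3 − 0.08Q = 18.575 + 0.02Q → Q' = 477.25.
Overproduction ΔQ = 477.25 − 394.25 = 83; wedge = subsidy = 8.3.
The triangle = ½ × 83 × 8.3 = $344.45 thousand.

$344.45 thousand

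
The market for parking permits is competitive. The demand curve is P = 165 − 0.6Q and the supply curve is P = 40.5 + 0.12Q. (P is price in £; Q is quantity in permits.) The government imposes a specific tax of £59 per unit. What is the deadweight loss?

Competitive equilibrium: 165 − 0.6Q = 40.5 + 0.12Q → Q* = 172.9167, P* = 61.25.
With the tax, the buyer price exceeds the seller price by 59: (165 − 0.6Q) − (40.5 + 0.12Q) = 59 → Q' = 90.9722.
ΔQ = 172.9167 − 90.9722 = 81.9445; the wedge equals the tax, 59.
DWL = ½ × 81.9445 × 59 = £2417.36.

£2417.36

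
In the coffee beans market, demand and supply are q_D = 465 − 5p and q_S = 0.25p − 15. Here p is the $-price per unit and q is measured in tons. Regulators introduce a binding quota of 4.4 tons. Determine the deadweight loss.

$25.10

In inverse form: demand p = 93 − 0.2q, supply p = 60 + 4q.
Competitive equilibrium: 93 − 0.2q = 60 + 4q → q* = 7.8571, p* = 91.4286.
At q = 4.4: demand price = 93 − 0.2·4.4 = 92.12; supply price = 60 + 4·4.4 = 77.6.
Δq = 7.8571 − 4.4 = 3.4571; wedge = 92.12 − 77.6 = 14.52.
DWL = ½ × 3.4571 × 14.52 = $25.10.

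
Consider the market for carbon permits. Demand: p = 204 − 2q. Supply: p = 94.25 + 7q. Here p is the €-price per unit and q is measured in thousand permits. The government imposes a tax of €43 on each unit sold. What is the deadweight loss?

Competitive equilibrium: 204 − 2q = 94.25 + 7q → q* = 12.1944, p* = 179.6111.
With the tax, the buyer price exceeds the seller price by 43: (204 − 2q) − (94.25 + 7q) = 43 → q' = 7.4167.
Δq = 12.1944 − 7.4167 = 4.7777; the wedge equals the tax, 43.
Deadweight loss = ½ × 4.7777 × 43 = €102.72 thousand.

€102.72 thousand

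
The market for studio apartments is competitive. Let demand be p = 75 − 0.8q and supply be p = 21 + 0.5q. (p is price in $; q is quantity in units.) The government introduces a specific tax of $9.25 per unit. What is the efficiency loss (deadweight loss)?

Competitive equilibrium: 75 − 0.8q = 21 + 0.5q → q* = 41.5385, p* = 41.7692.
With the tax, the buyer price exceeds the seller price by 9.25: (75 − 0.8q) − (21 + 0.5q) = 9.25 → q' = 34.4231.
Δq = 41.5385 − 34.4231 = 7.1154; the wedge equals the tax, 9.25.
Deadweight loss = ½ × 7.1154 × 9.25 = $32.91.

$32.91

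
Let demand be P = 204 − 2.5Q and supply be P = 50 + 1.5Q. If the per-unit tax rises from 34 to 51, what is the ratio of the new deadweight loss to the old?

2.25

Competitive equilibrium: 204 − 2.5Q = 50 + 1.5Q → Q* = 38.5, P* = 107.75.
For a per-unit tax t: ΔQ = t/4, so DWL = ½·t·(t/4) = t²/8.
At t = 34: DWL = 144.5. At t = 51: DWL = 325.125.
Ratio = (51/34)² = 2.25.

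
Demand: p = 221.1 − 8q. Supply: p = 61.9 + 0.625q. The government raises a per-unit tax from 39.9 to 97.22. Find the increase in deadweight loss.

455.64

Competitive equilibrium: 221.1 − 8q = 61.9 + 0.625q → q* = 18.458, p* = 73.4362.
For a per-unit tax t: Δq = t/8.625, so DWL = ½·t·(t/8.625) = t²/17.25.
At t = 39.9: DWL = 92.29. At t = 97.22: DWL = 547.926.
Increase = 547.926 − 92.29 = 455.64.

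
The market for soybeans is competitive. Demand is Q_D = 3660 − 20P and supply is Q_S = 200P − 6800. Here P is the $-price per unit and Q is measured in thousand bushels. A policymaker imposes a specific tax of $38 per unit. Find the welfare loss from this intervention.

$13127.27 thousand

In inverse form: demand P = 183 − 0.05Q, supply P = 34 + 0.005Q.
Competitive equilibrium: 183 − 0.05Q = 34 + 0.005Q → Q* = 2709.0909, P* = 47.5455.
With the tax, the buyer price exceeds the seller price by 38: (183 − 0.05Q) − (34 + 0.005Q) = 38 → Q' = 2018.1818.
ΔQ = 2709.0909 − 2018.1818 = 690.9091; the wedge equals the tax, 38.
DWL = ½ × 690.9091 × 38 = $13127.27 thousand.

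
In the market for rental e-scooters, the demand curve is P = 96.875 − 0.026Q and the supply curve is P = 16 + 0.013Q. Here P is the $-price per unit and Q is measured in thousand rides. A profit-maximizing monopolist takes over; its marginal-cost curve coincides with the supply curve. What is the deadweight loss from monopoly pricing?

Competitive equilibrium: 96.875 − 0.026Q = 16 + 0.013Q → Q* = 2073.71795, P* = 42.95833.
Marginal revenue: MR = 96.875 − 0.052Q. Set MR = MC: 96.875 − 0.052Q = 16 + 0.013Q → Q_m = 1244.23077.
Price P_m = 96.875 − 0.026·1244.23077 = 64.525; MC(Q_m) = 16 + 0.013·1244.23077 = 32.175.
Competitive Q* = 2073.71795, so ΔQ = 829.48718; wedge = 64.525 − 32.175 = 32.35.
Welfare loss = ½ × 829.48718 × 32.35 = $13416.96 thousand.

$13416.96 thousand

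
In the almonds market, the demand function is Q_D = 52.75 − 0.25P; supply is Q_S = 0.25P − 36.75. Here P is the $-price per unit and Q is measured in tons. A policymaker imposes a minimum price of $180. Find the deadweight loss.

$0.25

In inverse form: demand P = 211 − 4Q, supply P = 147 + 4Q.
Competitive equilibrium: 211 − 4Q = 147 + 4Q → Q* = 8, P* = 179.
At the floor P = 180, quantity demanded = (211 − 180)/4 = 7.75.
Sellers' marginal cost at Q' = 7.75: 147 + 4·7.75 = 178.
ΔQ = 8 − 7.75 = 0.25; wedge = 180 − 178 = 2.
Deadweight loss = ½ × 0.25 × 2 = $0.25.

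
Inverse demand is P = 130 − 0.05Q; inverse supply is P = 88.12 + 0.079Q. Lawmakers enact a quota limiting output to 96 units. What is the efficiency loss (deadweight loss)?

Competitive equilibrium: 130 − 0.05Q = 88.12 + 0.079Q → Q* = 324.6512, P* = 113.7674.
At Q = 96: demand price = 130 − 0.05·96 = 125.2; supply price = 88.12 + 0.079·96 = 95.704.
ΔQ = 324.6512 − 96 = 228.6512; wedge = 125.2 − 95.704 = 29.496.
Welfare loss = ½ × 228.6512 × 29.496 = 3372.15.

3372.15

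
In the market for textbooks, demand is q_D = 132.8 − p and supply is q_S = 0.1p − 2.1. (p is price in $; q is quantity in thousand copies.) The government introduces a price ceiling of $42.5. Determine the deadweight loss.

In inverse form: demand p = 132.8 − q, supply p = 21 + 10q.
Competitive equilibrium: 132.8 − q = 21 + 10q → q* = 10.1636, p* = 122.6364.
At the ceiling p = 42.5, quantity supplied = (42.5 − 21)/10 = 2.15.
Willingness to pay at q' = 2.15: 132.8 − 1·2.15 = 130.65.
Δq = 10.1636 − 2.15 = 8.0136; wedge = 130.65 − 42.5 = 88.15.
The triangle = ½ × 8.0136 × 88.15 = $353.20 thousand.

$353.20 thousand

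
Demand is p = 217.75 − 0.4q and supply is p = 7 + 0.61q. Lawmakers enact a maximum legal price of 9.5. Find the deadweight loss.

Competitive equilibrium: 217.75 − 0.4q = 7 + 0.61q → q* = 208.6634, p* = 134.2847.
At the ceiling p = 9.5, quantity supplied = (9.5 − 7)/0.61 = 4.0984.
Willingness to pay at q' = 4.0984: 217.75 − 0.4·4.0984 = 216.1106.
Δq = 208.6634 − 4.0984 = 204.565; wedge = 216.1106 − 9.5 = 206.6106.
DWL = ½ × 204.565 × 206.6106 = 21132.65.

21132.65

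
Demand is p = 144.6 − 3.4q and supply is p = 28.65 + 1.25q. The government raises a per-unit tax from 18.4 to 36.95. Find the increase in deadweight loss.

110.40

Competitive equilibrium: 144.6 − 3.4q = 28.65 + 1.25q → q* = 24.9355, p* = 59.8194.
For a per-unit tax t: Δq = t/4.65, so DWL = ½·t·(t/4.65) = t²/9.3.
At t = 18.4: DWL = 36.404. At t = 36.95: DWL = 146.807.
Increase = 146.807 − 36.404 = 110.40.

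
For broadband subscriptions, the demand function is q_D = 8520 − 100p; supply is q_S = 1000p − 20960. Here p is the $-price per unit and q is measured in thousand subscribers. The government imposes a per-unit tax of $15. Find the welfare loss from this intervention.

$10227.27 thousand

In inverse form: demand p = 85.2 − 0.01q, supply p = 20.96 + 0.001q.
Competitive equilibrium: 85.2 − 0.01q = 20.96 + 0.001q → q* = 5840, p* = 26.8.
With the tax, the buyer price exceeds the seller price by 15: (85.2 − 0.01q) − (20.96 + 0.001q) = 15 → q' = 4476.3636.
Δq = 5840 − 4476.3636 = 1363.6364; the wedge equals the tax, 15.
The triangle = ½ × 1363.6364 × 15 = $10227.27 thousand.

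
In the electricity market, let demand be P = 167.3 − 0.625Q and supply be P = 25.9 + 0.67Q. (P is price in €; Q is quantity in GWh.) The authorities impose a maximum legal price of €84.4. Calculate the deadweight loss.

€309.86

Competitive equilibrium: 167.3 − 0.625Q = 25.9 + 0.67Q → Q* = 109.1892, P* = 99.0568.
At the ceiling P = 84.4, quantity supplied = (84.4 − 25.9)/0.67 = 87.3134.
Willingness to pay at Q' = 87.3134: 167.3 − 0.625·87.3134 = 112.7291.
ΔQ = 109.1892 − 87.3134 = 21.8758; wedge = 112.7291 − 84.4 = 28.3291.
DWL = ½ × 21.8758 × 28.3291 = €309.86.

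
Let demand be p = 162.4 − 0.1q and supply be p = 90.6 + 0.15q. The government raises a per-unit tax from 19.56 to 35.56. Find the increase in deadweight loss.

1763.84

Competitive equilibrium: 162.4 − 0.1q = 90.6 + 0.15q → q* = 287.2, p* = 133.68.
For a per-unit tax t: Δq = t/0.25, so DWL = ½·t·(t/0.25) = t²/0.5.
At t = 19.56: DWL = 765.187. At t = 35.56: DWL = 2529.027.
Increase = 2529.027 − 765.187 = 1763.84.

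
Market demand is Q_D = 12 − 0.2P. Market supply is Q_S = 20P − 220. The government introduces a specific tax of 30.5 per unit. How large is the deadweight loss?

92.10

In inverse form: demand P = 60 − 5Q, supply P = 11 + 0.05Q.
Competitive equilibrium: 60 − 5Q = 11 + 0.05Q → Q* = 9.703, P* = 11.4851.
With the tax, the buyer price exceeds the seller price by 30.5: (60 − 5Q) − (11 + 0.05Q) = 30.5 → Q' = 3.6634.
ΔQ = 9.703 − 3.6634 = 6.0396; the wedge equals the tax, 30.5.
The triangle = ½ × 6.0396 × 30.5 = 92.10.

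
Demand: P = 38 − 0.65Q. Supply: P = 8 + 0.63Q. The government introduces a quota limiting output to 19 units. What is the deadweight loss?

12.60

Competitive equilibrium: 38 − 0.65Q = 8 + 0.63Q → Q* = 23.4375, P* = 22.7656.
At Q = 19: demand price = 38 − 0.65·19 = 25.65; supply price = 8 + 0.63·19 = 19.97.
ΔQ = 23.4375 − 19 = 4.4375; wedge = 25.65 − 19.97 = 5.68.
Welfare loss = ½ × 4.4375 × 5.68 = 12.60.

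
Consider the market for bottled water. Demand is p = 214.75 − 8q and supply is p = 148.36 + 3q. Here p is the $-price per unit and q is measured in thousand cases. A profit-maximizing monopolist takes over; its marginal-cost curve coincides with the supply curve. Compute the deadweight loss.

Competitive equilibrium: 214.75 − 8q = 148.36 + 3q → q* = 6.0355, p* = 166.4664.
Marginal revenue: MR = 214.75 − 16q. Set MR = MC: 214.75 − 16q = 148.36 + 3q → q_m = 3.4942.
Price p_m = 214.75 − 8·3.4942 = 186.7964; MC(q_m) = 148.36 + 3·3.4942 = 158.8426.
Competitive q* = 6.0355, so Δq = 2.5413; wedge = 186.7964 − 158.8426 = 27.9538.
DWL = ½ × 2.5413 × 27.9538 = $35.52 thousand.

$35.52 thousand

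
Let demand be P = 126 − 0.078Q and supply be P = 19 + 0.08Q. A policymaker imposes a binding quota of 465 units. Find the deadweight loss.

3557.79

Competitive equilibrium: 126 − 0.078Q = 19 + 0.08Q → Q* = 677.2152, P* = 73.1772.
At Q = 465: demand price = 126 − 0.078·465 = 89.73; supply price = 19 + 0.08·465 = 56.2.
ΔQ = 677.2152 − 465 = 212.2152; wedge = 89.73 − 56.2 = 33.53.
Welfare loss = ½ × 212.2152 × 33.53 = 3557.79.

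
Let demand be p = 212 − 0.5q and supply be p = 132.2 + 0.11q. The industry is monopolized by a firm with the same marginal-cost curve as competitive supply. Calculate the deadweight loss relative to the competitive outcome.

1059.11

Competitive equilibrium: 212 − 0.5q = 132.2 + 0.11q → q* = 130.8197, p* = 146.5902.
Marginal revenue: MR = 212 − q. Set MR = MC: 212 − q = 132.2 + 0.11q → q_m = 71.8919.
Price p_m = 212 − 0.5·71.8919 = 176.0541; MC(q_m) = 132.2 + 0.11·71.8919 = 140.1081.
Competitive q* = 130.8197, so Δq = 58.9278; wedge = 176.0541 − 140.1081 = 35.946.
DWL = ½ × 58.9278 × 35.946 = 1059.11.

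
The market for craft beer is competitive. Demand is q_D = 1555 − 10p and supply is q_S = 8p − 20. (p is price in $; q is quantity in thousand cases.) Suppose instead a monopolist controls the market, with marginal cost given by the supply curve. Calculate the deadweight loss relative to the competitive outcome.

In inverse form: demand p = 155.5 − 0.1q, supply p = 2.5 + 0.125q.
Competitive equilibrium: 155.5 − 0.1q = 2.5 + 0.125q → q* = 680, p* = 87.5.
Marginal revenue: MR = 155.5 − 0.2q. Set MR = MC: 155.5 − 0.2q = 2.5 + 0.125q → q_m = 470.7692.
Price p_m = 155.5 − 0.1·470.7692 = 108.4231; MC(q_m) = 2.5 + 0.125·470.7692 = 61.3462.
Competitive q* = 680, so Δq = 209.2308; wedge = 108.4231 − 61.3462 = 47.0769.
Deadweight loss = ½ × 209.2308 × 47.0769 = $4924.97 thousand.

$4924.97 thousand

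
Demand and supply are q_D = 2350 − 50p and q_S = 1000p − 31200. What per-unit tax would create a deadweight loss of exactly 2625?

10.5

In inverse form: demand p = 47 − 0.02q, supply p = 31.2 + 0.001q.
Competitive equilibrium: 47 − 0.02q = 31.2 + 0.001q → q* = 752.381, p* = 31.9524.
A tax t gives Δq = t/0.021 and wedge t, so DWL = t²/0.042.
t²/0.042 = 2625 → t² = 110.25 → t = 10.5.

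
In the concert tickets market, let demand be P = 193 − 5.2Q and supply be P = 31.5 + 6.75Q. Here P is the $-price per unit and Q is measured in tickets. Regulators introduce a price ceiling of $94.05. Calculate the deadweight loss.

Competitive equilibrium: 193 − 5.2Q = 31.5 + 6.75Q → Q* = 13.5146, P* = 122.7238.
At the ceiling P = 94.05, quantity supplied = (94.05 − 31.5)/6.75 = 9.2667.
Willingness to pay at Q' = 9.2667: 193 − 5.2·9.2667 = 144.8132.
ΔQ = 13.5146 − 9.2667 = 4.2479; wedge = 144.8132 − 94.05 = 50.7632.
Welfare loss = ½ × 4.2479 × 50.7632 = $107.82.

$107.82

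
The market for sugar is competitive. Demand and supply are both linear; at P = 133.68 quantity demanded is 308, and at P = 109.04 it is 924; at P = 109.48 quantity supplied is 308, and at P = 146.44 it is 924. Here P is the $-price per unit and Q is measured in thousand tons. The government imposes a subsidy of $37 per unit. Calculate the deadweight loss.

Demand slope = (109.04 − 133.68)/(924 − 308) = −0.04, so P = 146 − 0.04Q.
Supply slope = (146.44 − 109.48)/(924 − 308) = 0.06, so P = 91 + 0.06Q.
Competitive equilibrium: 146 − 0.04Q = 91 + 0.06Q → Q* = 550, P* = 124.
The subsidy lowers effective supply by 37: P = 54 + 0.06Q.
New quantity: 146 − 0.04Q = 54 + 0.06Q → Q' = 920.
Overproduction ΔQ = 920 − 550 = 370; wedge = subsidy = 37.
Welfare loss = ½ × 370 × 37 = $6845 thousand.

$6845 thousand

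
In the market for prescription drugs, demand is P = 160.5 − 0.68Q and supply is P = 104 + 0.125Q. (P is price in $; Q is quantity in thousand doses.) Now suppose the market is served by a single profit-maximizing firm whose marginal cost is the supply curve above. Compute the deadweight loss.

Competitive equilibrium: 160.5 − 0.68Q = 104 + 0.125Q → Q* = 70.1863, P* = 112.7733.
Marginal revenue: MR = 160.5 − 1.36Q. Set MR = MC: 160.5 − 1.36Q = 104 + 0.125Q → Q_m = 38.0471.
Price P_m = 160.5 − 0.68·38.0471 = 134.628; MC(Q_m) = 104 + 0.125·38.0471 = 108.7559.
Competitive Q* = 70.1863, so ΔQ = 32.1392; wedge = 134.628 − 108.7559 = 25.8721.
Welfare loss = ½ × 32.1392 × 25.8721 = $415.75 thousand.

$415.75 thousand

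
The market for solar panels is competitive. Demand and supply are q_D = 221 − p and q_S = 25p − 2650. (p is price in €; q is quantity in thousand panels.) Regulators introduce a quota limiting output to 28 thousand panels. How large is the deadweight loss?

In inverse form: demand p = 221 − q, supply p = 106 + 0.04q.
Competitive equilibrium: 221 − q = 106 + 0.04q → q* = 110.5769, p* = 110.4231.
At q = 28: demand price = 221 − 1·28 = 193; supply price = 106 + 0.04·28 = 107.12.
Δq = 110.5769 − 28 = 82.5769; wedge = 193 − 107.12 = 85.88.
Deadweight loss = ½ × 82.5769 × 85.88 = €3545.85 thousand.

€3545.85 thousand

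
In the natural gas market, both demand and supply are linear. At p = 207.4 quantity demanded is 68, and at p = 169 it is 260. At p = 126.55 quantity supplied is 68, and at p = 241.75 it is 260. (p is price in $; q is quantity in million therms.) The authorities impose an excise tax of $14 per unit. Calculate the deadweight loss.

$122.50 million

Demand slope = (169 − 207.4)/(260 − 68) = −0.2, so p = 221 − 0.2q.
Supply slope = (241.75 − 126.55)/(260 − 68) = 0.6, so p = 85.75 + 0.6q.
Competitive equilibrium: 221 − 0.2q = 85.75 + 0.6q → q* = 169.0625, p* = 187.1875.
With the tax, the buyer price exceeds the seller price by 14: (221 − 0.2q) − (85.75 + 0.6q) = 14 → q' = 151.5625.
Δq = 169.0625 − 151.5625 = 17.5; the wedge equals the tax, 14.
The triangle = ½ × 17.5 × 14 = $122.50 million.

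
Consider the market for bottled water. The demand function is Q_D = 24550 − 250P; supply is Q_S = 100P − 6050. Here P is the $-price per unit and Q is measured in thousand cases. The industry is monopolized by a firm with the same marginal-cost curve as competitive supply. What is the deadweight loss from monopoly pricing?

$2506.68 thousand

In inverse form: demand P = 98.2 − 0.004Q, supply P = 60.5 + 0.01Q.
Competitive equilibrium: 98.2 − 0.004Q = 60.5 + 0.01Q → Q* = 2692.85714, P* = 87.42857.
Marginal revenue: MR = 98.2 − 0.008Q. Set MR = MC: 98.2 − 0.008Q = 60.5 + 0.01Q → Q_m = 2094.44444.
Price P_m = 98.2 − 0.004·2094.44444 = 89.82222; MC(Q_m) = 60.5 + 0.01·2094.44444 = 81.44444.
Competitive Q* = 2692.85714, so ΔQ = 598.4127; wedge = 89.82222 − 81.44444 = 8.37778.
DWL = ½ × 598.4127 × 8.37778 = $2506.68 thousand.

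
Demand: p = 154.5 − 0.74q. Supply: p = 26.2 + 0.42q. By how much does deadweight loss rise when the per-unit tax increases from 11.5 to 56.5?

Competitive equilibrium: 154.5 − 0.74q = 26.2 + 0.42q → q* = 110.6034, p* = 72.6534.
For a per-unit tax t: Δq = t/1.16, so DWL = ½·t·(t/1.16) = t²/2.32.
At t = 11.5: DWL = 57.004. At t = 56.5: DWL = 1375.97.
Increase = 1375.97 − 57.004 = 1318.97.

1318.97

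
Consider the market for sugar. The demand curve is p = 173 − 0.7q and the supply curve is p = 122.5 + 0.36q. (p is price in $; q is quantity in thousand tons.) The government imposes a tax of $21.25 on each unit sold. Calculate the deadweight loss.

$213 thousand

Competitive equilibrium: 173 − 0.7q = 122.5 + 0.36q → q* = 47.6415, p* = 139.6509.
With the tax, the buyer price exceeds the seller price by 21.25: (173 − 0.7q) − (122.5 + 0.36q) = 21.25 → q' = 27.5943.
Δq = 47.6415 − 27.5943 = 20.0472; the wedge equals the tax, 21.25.
DWL = ½ × 20.0472 × 21.25 = $213 thousand.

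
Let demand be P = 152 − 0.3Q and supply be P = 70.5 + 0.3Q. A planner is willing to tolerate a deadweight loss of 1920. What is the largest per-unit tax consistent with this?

Competitive equilibrium: 152 − 0.3Q = 70.5 + 0.3Q → Q* = 135.8333, P* = 111.25.
A tax t gives ΔQ = t/0.6 and wedge t, so DWL = t²/1.2.
t²/1.2 = 1920 → t² = 2304 → t = 48.

48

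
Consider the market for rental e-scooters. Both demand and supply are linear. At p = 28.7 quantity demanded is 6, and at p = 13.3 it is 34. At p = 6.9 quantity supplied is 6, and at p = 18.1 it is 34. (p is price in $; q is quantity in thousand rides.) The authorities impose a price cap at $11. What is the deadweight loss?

$76.58 thousand

Demand slope = (13.3 − 28.7)/(34 − 6) = −0.55, so p = 32 − 0.55q.
Supply slope = (18.1 − 6.9)/(34 − 6) = 0.4, so p = 4.5 + 0.4q.
Competitive equilibrium: 32 − 0.55q = 4.5 + 0.4q → q* = 28.9474, p* = 16.0789.
At the ceiling p = 11, quantity supplied = (11 − 4.5)/0.4 = 16.25.
Willingness to pay at q' = 16.25: 32 − 0.55·16.25 = 23.0625.
Δq = 28.9474 − 16.25 = 12.6974; wedge = 23.0625 − 11 = 12.0625.
Welfare loss = ½ × 12.6974 × 12.0625 = $76.58 thousand.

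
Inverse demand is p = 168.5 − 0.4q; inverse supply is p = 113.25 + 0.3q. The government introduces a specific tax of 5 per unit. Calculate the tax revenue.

Competitive equilibrium: 168.5 − 0.4q = 113.25 + 0.3q → q* = 78.9286, p* = 136.9286.
With the tax, the buyer price exceeds the seller price by 5: (168.5 − 0.4q) − (113.25 + 0.3q) = 5 → q' = 71.7857.
Tax revenue = 5 × 71.7857 = 358.93.

358.93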